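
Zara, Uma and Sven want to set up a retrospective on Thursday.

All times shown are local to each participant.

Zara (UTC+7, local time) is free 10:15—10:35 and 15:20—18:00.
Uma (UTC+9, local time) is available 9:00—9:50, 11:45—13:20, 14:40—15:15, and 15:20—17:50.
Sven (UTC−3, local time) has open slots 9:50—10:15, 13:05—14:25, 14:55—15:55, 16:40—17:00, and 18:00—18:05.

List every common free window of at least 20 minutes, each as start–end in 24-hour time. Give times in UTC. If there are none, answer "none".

none

Zara → UTC: 03:15–03:35, 08:20–11:00.
Uma → UTC: 00:00–00:50, 02:45–04:20, 05:40–06:15, 06:20–08:50.
Sven → UTC: 12:50–13:15, 16:05–17:25, 17:55–18:55, 19:40–20:00, 21:00–21:05.
Zara ∩ Uma: 03:15–03:35, 08:20–08:50.
Zara ∩ Uma ∩ Sven: (none).
Windows ≥ 20 min: (none).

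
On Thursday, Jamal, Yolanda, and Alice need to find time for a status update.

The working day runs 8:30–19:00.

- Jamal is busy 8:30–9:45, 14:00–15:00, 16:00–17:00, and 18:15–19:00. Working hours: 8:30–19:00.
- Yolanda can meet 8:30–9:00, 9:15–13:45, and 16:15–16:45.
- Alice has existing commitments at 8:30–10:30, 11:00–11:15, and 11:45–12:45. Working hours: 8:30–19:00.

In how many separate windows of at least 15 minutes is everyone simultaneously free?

3

Jamal free within 08:30–19:00: 09:45–14:00, 15:00–16:00, 17:00–18:15.
Alice free within 08:30–19:00: 10:30–11:00, 11:15–11:45, 12:45–19:00.
Jamal ∩ Yolanda: 09:45–13:45.
Jamal ∩ Yolanda ∩ Alice: 10:30–11:00, 11:15–11:45, 12:45–13:45.
Windows ≥ 15 min: 10:30–11:00, 11:15–11:45, 12:45–13:45.
That's 3 windows.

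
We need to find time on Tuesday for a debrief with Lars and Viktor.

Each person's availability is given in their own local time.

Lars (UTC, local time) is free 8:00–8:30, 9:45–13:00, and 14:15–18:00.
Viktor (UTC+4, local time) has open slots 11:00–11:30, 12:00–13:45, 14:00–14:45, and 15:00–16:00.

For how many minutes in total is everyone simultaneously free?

135 minutes

Lars → UTC: 08:00–08:30, 09:45–13:00, 14:15–18:00.
Viktor → UTC: 07:00–07:30, 08:00–09:45, 10:00–10:45, 11:00–12:00.
Lars ∩ Viktor: 08:00–08:30, 10:00–10:45, 11:00–12:00.
Total common minutes: 30 + 45 + 60 = 135.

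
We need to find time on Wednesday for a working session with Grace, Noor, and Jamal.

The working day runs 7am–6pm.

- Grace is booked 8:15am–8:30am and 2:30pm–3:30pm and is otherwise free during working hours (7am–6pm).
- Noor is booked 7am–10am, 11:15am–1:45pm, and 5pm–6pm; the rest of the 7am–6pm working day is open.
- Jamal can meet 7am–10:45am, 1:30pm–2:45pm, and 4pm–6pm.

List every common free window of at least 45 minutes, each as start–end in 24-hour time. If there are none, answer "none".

Grace free within 07:00–18:00: 07:00–08:15, 08:30–14:30, 15:30–18:00.
Noor free within 07:00–18:00: 10:00–11:15, 13:45–17:00.
Grace ∩ Noor: 10:00–11:15, 13:45–14:30, 15:30–17:00.
Grace ∩ Noor ∩ Jamal: 10:00–10:45, 13:45–14:30, 16:00–17:00.
Windows ≥ 45 min: 10:00–10:45, 13:45–14:30, 16:00–17:00.

10:00–10:45, 13:45–14:30, 16:00–17:00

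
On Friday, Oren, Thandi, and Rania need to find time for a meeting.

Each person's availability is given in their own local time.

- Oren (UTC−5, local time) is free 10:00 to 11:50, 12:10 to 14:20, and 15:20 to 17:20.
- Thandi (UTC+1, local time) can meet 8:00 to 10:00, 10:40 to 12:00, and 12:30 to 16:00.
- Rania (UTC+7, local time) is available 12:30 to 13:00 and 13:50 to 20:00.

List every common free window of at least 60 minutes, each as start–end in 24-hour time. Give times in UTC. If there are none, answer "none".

none

Oren → UTC: 15:00–16:50, 17:10–19:20, 20:20–22:20.
Thandi → UTC: 07:00–09:00, 09:40–11:00, 11:30–15:00.
Rania → UTC: 05:30–06:00, 06:50–13:00.
Oren ∩ Thandi: (none).
Oren ∩ Thandi ∩ Rania: (none).
Windows ≥ 60 min: (none).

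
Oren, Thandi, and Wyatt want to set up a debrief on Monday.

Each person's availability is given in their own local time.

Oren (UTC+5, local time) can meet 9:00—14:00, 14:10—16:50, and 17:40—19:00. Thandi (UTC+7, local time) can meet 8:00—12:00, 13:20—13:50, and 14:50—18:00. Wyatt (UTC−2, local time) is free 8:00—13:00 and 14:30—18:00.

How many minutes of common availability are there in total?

60 minutes

Oren → UTC: 04:00–09:00, 09:10–11:50, 12:40–14:00.
Thandi → UTC: 01:00–05:00, 06:20–06:50, 07:50–11:00.
Wyatt → UTC: 10:00–15:00, 16:30–20:00.
Oren ∩ Thandi: 04:00–05:00, 06:20–06:50, 07:50–09:00, 09:10–11:00.
Oren ∩ Thandi ∩ Wyatt: 10:00–11:00.
Total common minutes: 60.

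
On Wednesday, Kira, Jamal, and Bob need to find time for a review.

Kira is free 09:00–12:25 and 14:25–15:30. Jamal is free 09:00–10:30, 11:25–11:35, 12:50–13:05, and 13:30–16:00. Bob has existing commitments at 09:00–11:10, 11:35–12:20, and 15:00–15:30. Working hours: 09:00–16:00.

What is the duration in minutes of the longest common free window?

Bob free within 09:00–16:00: 11:10–11:35, 12:20–15:00, 15:30–16:00.
Kira ∩ Jamal: 09:00–10:30, 11:25–11:35, 14:25–15:30.
Kira ∩ Jamal ∩ Bob: 11:25–11:35, 14:25–15:00.
Common window lengths: 10, 35 min; longest is 35.

35 minutes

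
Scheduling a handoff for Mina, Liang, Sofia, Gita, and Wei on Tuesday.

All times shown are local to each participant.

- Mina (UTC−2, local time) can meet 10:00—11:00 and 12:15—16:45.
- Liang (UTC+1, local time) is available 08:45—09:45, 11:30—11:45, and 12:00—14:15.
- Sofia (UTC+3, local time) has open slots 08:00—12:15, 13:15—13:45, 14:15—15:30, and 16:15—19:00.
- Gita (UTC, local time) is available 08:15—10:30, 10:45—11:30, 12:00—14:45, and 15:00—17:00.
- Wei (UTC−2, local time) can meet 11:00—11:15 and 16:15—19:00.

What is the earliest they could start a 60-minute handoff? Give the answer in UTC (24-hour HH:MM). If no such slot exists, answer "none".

Mina → UTC: 12:00–13:00, 14:15–18:45.
Liang → UTC: 07:45–08:45, 10:30–10:45, 11:00–13:15.
Sofia → UTC: 05:00–09:15, 10:15–10:45, 11:15–12:30, 13:15–16:00.
Gita → UTC: 08:15–10:30, 10:45–11:30, 12:00–14:45, 15:00–17:00.
Wei → UTC: 13:00–13:15, 18:15–21:00.
Mina ∩ Liang: 12:00–13:00.
Mina ∩ Liang ∩ Sofia: 12:00–12:30.
Mina ∩ Liang ∩ Sofia ∩ Gita: 12:00–12:30.
Mina ∩ Liang ∩ Sofia ∩ Gita ∩ Wei: (none).
Windows ≥ 60 min: (none).

none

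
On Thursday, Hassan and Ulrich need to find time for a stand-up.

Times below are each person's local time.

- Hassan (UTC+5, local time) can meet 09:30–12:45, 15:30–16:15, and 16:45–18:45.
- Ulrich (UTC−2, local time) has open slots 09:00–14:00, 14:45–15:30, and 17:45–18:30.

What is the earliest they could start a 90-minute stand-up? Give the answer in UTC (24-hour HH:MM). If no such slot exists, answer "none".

Hassan → UTC: 04:30–07:45, 10:30–11:15, 11:45–13:45.
Ulrich → UTC: 11:00–16:00, 16:45–17:30, 19:45–20:30.
Hassan ∩ Ulrich: 11:00–11:15, 11:45–13:45.
Windows ≥ 90 min: 11:45–13:45.
Earliest such window starts at 11:45.

11:45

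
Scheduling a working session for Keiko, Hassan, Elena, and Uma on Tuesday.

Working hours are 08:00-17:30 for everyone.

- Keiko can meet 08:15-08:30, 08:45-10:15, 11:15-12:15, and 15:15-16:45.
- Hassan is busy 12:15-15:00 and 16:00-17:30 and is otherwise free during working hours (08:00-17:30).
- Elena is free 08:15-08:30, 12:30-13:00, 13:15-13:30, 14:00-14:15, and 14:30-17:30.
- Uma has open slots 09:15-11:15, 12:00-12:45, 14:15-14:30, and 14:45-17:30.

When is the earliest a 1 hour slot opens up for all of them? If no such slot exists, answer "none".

Hassan free within 08:00–17:30: 08:00–12:15, 15:00–16:00.
Keiko ∩ Hassan: 08:15–08:30, 08:45–10:15, 11:15–12:15, 15:15–16:00.
Keiko ∩ Hassan ∩ Elena: 08:15–08:30, 15:15–16:00.
Keiko ∩ Hassan ∩ Elena ∩ Uma: 15:15–16:00.
Windows ≥ 60 min: (none).

none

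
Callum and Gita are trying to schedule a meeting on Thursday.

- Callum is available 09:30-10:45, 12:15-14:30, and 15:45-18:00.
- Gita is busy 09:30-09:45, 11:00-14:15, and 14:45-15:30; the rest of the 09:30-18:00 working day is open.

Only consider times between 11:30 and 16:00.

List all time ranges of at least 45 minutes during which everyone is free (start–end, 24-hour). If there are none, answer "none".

none

Gita free within 09:30–18:00: 09:45–11:00, 14:15–14:45, 15:30–18:00.
Callum ∩ Gita: 09:45–10:45, 14:15–14:30, 15:45–18:00.
Restricted to 11:30–16:00: 14:15–14:30, 15:45–16:00.
Windows ≥ 45 min: (none).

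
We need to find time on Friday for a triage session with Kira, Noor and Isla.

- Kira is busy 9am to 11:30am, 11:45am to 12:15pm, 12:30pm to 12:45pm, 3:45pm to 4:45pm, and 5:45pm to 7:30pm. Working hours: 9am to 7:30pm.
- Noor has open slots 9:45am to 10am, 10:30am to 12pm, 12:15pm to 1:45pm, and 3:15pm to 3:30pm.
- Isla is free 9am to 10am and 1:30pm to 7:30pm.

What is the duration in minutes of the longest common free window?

Kira free within 09:00–19:30: 11:30–11:45, 12:15–12:30, 12:45–15:45, 16:45–17:45.
Kira ∩ Noor: 11:30–11:45, 12:15–12:30, 12:45–13:45, 15:15–15:30.
Kira ∩ Noor ∩ Isla: 13:30–13:45, 15:15–15:30.
Common window lengths: 15, 15 min; longest is 15.

15 minutes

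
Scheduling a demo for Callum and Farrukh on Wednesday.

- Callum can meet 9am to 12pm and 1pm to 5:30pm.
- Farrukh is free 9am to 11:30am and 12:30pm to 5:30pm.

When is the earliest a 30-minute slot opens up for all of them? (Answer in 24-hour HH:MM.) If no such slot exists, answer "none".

Callum ∩ Farrukh: 09:00–11:30, 13:00–17:30.
Windows ≥ 30 min: 09:00–11:30, 13:00–17:30.
Earliest such window starts at 09:00.

09:00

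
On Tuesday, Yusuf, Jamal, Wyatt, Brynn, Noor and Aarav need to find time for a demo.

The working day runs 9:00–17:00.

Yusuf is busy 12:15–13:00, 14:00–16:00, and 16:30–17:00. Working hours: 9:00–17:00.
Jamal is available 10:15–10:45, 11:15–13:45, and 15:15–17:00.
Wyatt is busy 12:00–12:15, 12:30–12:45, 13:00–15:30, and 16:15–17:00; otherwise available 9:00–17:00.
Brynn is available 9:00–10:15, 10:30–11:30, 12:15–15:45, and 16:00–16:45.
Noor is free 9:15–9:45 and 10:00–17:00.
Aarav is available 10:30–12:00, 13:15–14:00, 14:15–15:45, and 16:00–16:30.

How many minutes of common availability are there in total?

Yusuf free within 09:00–17:00: 09:00–12:15, 13:00–14:00, 16:00–16:30.
Wyatt free within 09:00–17:00: 09:00–12:00, 12:15–12:30, 12:45–13:00, 15:30–16:15.
Yusuf ∩ Jamal: 10:15–10:45, 11:15–12:15, 13:00–13:45, 16:00–16:30.
Yusuf ∩ Jamal ∩ Wyatt: 10:15–10:45, 11:15–12:00, 16:00–16:15.
Yusuf ∩ Jamal ∩ Wyatt ∩ Brynn: 10:30–10:45, 11:15–11:30, 16:00–16:15.
Yusuf ∩ Jamal ∩ Wyatt ∩ Brynn ∩ Noor: 10:30–10:45, 11:15–11:30, 16:00–16:15.
Yusuf ∩ Jamal ∩ Wyatt ∩ Brynn ∩ Noor ∩ Aarav: 10:30–10:45, 11:15–11:30, 16:00–16:15.
Total common minutes: 15 + 15 + 15 = 45.

45 minutes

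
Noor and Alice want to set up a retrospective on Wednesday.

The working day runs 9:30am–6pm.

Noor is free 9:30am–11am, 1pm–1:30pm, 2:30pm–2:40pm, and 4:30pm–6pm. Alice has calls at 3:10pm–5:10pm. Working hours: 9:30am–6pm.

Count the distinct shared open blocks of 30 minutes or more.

3

Alice free within 09:30–18:00: 09:30–15:10, 17:10–18:00.
Noor ∩ Alice: 09:30–11:00, 13:00–13:30, 14:30–14:40, 17:10–18:00.
Windows ≥ 30 min: 09:30–11:00, 13:00–13:30, 17:10–18:00.
That's 3 windows.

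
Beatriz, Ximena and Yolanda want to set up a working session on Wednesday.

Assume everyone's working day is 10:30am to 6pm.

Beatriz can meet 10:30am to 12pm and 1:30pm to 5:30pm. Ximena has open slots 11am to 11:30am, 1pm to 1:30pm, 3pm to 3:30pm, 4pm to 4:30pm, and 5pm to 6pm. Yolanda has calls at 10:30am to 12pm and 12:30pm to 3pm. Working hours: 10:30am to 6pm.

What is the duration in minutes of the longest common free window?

Yolanda free within 10:30–18:00: 12:00–12:30, 15:00–18:00.
Beatriz ∩ Ximena: 11:00–11:30, 15:00–15:30, 16:00–16:30, 17:00–17:30.
Beatriz ∩ Ximena ∩ Yolanda: 15:00–15:30, 16:00–16:30, 17:00–17:30.
Common window lengths: 30, 30, 30 min; longest is 30.

30 minutes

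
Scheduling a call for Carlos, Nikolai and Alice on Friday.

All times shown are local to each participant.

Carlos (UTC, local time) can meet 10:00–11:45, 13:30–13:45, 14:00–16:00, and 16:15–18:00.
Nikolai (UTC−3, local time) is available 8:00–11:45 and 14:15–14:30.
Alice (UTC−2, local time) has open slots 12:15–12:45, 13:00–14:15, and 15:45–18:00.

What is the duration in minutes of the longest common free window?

30 minutes

Carlos → UTC: 10:00–11:45, 13:30–13:45, 14:00–16:00, 16:15–18:00.
Nikolai → UTC: 11:00–14:45, 17:15–17:30.
Alice → UTC: 14:15–14:45, 15:00–16:15, 17:45–20:00.
Carlos ∩ Nikolai: 11:00–11:45, 13:30–13:45, 14:00–14:45, 17:15–17:30.
Carlos ∩ Nikolai ∩ Alice: 14:15–14:45.
Single common window of 30 minutes.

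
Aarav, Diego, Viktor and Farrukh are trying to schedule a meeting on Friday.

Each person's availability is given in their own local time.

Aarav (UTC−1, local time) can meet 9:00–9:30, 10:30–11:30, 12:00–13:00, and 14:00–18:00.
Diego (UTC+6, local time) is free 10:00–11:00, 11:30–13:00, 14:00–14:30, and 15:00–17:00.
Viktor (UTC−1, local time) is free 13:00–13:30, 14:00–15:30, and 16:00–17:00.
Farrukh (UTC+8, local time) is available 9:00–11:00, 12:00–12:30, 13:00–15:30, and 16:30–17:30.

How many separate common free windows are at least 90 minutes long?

Aarav → UTC: 10:00–10:30, 11:30–12:30, 13:00–14:00, 15:00–19:00.
Diego → UTC: 04:00–05:00, 05:30–07:00, 08:00–08:30, 09:00–11:00.
Viktor → UTC: 14:00–14:30, 15:00–16:30, 17:00–18:00.
Farrukh → UTC: 01:00–03:00, 04:00–04:30, 05:00–07:30, 08:30–09:30.
Aarav ∩ Diego: 10:00–10:30.
Aarav ∩ Diego ∩ Viktor: (none).
Aarav ∩ Diego ∩ Viktor ∩ Farrukh: (none).
Windows ≥ 90 min: (none).
That's 0 windows.

0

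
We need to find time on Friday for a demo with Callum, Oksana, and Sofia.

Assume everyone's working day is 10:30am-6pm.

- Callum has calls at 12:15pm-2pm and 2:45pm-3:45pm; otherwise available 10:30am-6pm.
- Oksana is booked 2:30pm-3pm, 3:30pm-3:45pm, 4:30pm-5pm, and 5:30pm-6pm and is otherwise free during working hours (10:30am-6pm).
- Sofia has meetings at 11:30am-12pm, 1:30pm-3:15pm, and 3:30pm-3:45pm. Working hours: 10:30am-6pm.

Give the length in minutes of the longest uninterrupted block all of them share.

Callum free within 10:30–18:00: 10:30–12:15, 14:00–14:45, 15:45–18:00.
Oksana free within 10:30–18:00: 10:30–14:30, 15:00–15:30, 15:45–16:30, 17:00–17:30.
Sofia free within 10:30–18:00: 10:30–11:30, 12:00–13:30, 15:15–15:30, 15:45–18:00.
Callum ∩ Oksana: 10:30–12:15, 14:00–14:30, 15:45–16:30, 17:00–17:30.
Callum ∩ Oksana ∩ Sofia: 10:30–11:30, 12:00–12:15, 15:45–16:30, 17:00–17:30.
Common window lengths: 60, 15, 45, 30 min; longest is 60.

60 minutes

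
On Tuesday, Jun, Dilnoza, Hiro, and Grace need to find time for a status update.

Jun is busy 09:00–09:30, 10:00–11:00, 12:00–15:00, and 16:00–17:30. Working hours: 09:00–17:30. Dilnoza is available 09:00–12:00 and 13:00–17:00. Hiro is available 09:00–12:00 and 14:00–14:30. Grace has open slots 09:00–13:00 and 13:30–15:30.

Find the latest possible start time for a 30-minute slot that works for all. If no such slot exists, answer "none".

Jun free within 09:00–17:30: 09:30–10:00, 11:00–12:00, 15:00–16:00.
Jun ∩ Dilnoza: 09:30–10:00, 11:00–12:00, 15:00–16:00.
Jun ∩ Dilnoza ∩ Hiro: 09:30–10:00, 11:00–12:00.
Jun ∩ Dilnoza ∩ Hiro ∩ Grace: 09:30–10:00, 11:00–12:00.
Windows ≥ 30 min: 09:30–10:00, 11:00–12:00.
Latest start in the last window 11:00–12:00 is 12:00 − 30 min = 11:30.

11:30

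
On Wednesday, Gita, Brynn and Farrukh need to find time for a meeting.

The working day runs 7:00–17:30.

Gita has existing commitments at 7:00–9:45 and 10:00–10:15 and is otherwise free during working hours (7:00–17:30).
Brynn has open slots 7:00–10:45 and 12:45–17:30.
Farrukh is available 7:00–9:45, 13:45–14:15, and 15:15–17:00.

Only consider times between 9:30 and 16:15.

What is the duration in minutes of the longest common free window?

60 minutes

Gita free within 07:00–17:30: 09:45–10:00, 10:15–17:30.
Gita ∩ Brynn: 09:45–10:00, 10:15–10:45, 12:45–17:30.
Gita ∩ Brynn ∩ Farrukh: 13:45–14:15, 15:15–17:00.
Restricted to 09:30–16:15: 13:45–14:15, 15:15–16:15.
Common window lengths: 30, 60 min; longest is 60.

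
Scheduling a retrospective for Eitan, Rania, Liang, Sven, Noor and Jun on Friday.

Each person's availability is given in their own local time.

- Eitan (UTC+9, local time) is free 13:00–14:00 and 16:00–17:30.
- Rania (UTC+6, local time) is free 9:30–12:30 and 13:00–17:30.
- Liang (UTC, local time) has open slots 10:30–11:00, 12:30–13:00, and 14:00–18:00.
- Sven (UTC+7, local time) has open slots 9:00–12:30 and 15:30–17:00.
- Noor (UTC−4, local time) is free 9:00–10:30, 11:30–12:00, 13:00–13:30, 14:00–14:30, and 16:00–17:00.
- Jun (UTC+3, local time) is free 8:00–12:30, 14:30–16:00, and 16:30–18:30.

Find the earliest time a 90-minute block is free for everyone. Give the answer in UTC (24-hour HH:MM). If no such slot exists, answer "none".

Eitan → UTC: 04:00–05:00, 07:00–08:30.
Rania → UTC: 03:30–06:30, 07:00–11:30.
Liang → UTC: 10:30–11:00, 12:30–13:00, 14:00–18:00.
Sven → UTC: 02:00–05:30, 08:30–10:00.
Noor → UTC: 13:00–14:30, 15:30–16:00, 17:00–17:30, 18:00–18:30, 20:00–21:00.
Jun → UTC: 05:00–09:30, 11:30–13:00, 13:30–15:30.
Eitan ∩ Rania: 04:00–05:00, 07:00–08:30.
Eitan ∩ Rania ∩ Liang: (none).
Eitan ∩ Rania ∩ Liang ∩ Sven: (none).
Eitan ∩ Rania ∩ Liang ∩ Sven ∩ Noor: (none).
Eitan ∩ Rania ∩ Liang ∩ Sven ∩ Noor ∩ Jun: (none).
Windows ≥ 90 min: (none).

none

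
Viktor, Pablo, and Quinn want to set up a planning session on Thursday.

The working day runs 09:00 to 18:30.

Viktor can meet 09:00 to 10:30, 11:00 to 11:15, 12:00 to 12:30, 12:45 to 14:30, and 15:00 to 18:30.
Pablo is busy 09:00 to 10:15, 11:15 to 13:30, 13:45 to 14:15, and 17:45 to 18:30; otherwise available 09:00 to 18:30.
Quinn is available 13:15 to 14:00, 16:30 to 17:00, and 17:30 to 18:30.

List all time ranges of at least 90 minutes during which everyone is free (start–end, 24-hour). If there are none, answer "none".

Pablo free within 09:00–18:30: 10:15–11:15, 13:30–13:45, 14:15–17:45.
Viktor ∩ Pablo: 10:15–10:30, 11:00–11:15, 13:30–13:45, 14:15–14:30, 15:00–17:45.
Viktor ∩ Pablo ∩ Quinn: 13:30–13:45, 16:30–17:00, 17:30–17:45.
Windows ≥ 90 min: (none).

none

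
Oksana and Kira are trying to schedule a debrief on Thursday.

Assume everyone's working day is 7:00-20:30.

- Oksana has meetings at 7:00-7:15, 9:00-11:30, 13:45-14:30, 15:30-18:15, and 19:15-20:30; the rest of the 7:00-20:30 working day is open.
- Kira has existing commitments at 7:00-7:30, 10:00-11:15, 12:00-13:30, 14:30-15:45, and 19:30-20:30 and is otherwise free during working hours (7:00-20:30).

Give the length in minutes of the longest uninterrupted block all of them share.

90 minutes

Oksana free within 07:00–20:30: 07:15–09:00, 11:30–13:45, 14:30–15:30, 18:15–19:15.
Kira free within 07:00–20:30: 07:30–10:00, 11:15–12:00, 13:30–14:30, 15:45–19:30.
Oksana ∩ Kira: 07:30–09:00, 11:30–12:00, 13:30–13:45, 18:15–19:15.
Common window lengths: 90, 30, 15, 60 min; longest is 90.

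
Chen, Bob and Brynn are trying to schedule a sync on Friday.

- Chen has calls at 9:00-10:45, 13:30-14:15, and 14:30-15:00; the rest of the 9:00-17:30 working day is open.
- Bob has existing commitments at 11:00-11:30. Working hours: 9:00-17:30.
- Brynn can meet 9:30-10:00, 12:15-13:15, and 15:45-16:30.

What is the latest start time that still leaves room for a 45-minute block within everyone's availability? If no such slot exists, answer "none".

15:45

Chen free within 09:00–17:30: 10:45–13:30, 14:15–14:30, 15:00–17:30.
Bob free within 09:00–17:30: 09:00–11:00, 11:30–17:30.
Chen ∩ Bob: 10:45–11:00, 11:30–13:30, 14:15–14:30, 15:00–17:30.
Chen ∩ Bob ∩ Brynn: 12:15–13:15, 15:45–16:30.
Windows ≥ 45 min: 12:15–13:15, 15:45–16:30.
Latest start in the last window 15:45–16:30 is 16:30 − 45 min = 15:45.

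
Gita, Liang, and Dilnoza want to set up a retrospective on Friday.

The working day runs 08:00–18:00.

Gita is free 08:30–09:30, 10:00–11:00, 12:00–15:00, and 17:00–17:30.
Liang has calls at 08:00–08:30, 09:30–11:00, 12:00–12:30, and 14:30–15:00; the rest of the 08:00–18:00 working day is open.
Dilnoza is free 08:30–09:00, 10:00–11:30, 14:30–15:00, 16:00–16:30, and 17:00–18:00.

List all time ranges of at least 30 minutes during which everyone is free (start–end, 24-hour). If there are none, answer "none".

Liang free within 08:00–18:00: 08:30–09:30, 11:00–12:00, 12:30–14:30, 15:00–18:00.
Gita ∩ Liang: 08:30–09:30, 12:30–14:30, 17:00–17:30.
Gita ∩ Liang ∩ Dilnoza: 08:30–09:00, 17:00–17:30.
Windows ≥ 30 min: 08:30–09:00, 17:00–17:30.

08:30–09:00, 17:00–17:30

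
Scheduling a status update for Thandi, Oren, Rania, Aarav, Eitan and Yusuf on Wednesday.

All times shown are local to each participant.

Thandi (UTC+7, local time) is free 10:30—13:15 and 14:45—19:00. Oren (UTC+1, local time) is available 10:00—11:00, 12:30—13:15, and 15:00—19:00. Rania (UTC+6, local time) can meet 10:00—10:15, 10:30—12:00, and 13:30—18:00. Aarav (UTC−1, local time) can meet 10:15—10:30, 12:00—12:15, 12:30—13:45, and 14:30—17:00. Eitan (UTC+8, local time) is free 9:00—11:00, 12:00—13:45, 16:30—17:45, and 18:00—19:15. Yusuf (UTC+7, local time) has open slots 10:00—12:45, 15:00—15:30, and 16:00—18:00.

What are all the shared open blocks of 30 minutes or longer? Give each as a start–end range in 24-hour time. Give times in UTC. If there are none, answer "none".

none

Thandi → UTC: 03:30–06:15, 07:45–12:00.
Oren → UTC: 09:00–10:00, 11:30–12:15, 14:00–18:00.
Rania → UTC: 04:00–04:15, 04:30–06:00, 07:30–12:00.
Aarav → UTC: 11:15–11:30, 13:00–13:15, 13:30–14:45, 15:30–18:00.
Eitan → UTC: 01:00–03:00, 04:00–05:45, 08:30–09:45, 10:00–11:15.
Yusuf → UTC: 03:00–05:45, 08:00–08:30, 09:00–11:00.
Thandi ∩ Oren: 09:00–10:00, 11:30–12:00.
Thandi ∩ Oren ∩ Rania: 09:00–10:00, 11:30–12:00.
Thandi ∩ Oren ∩ Rania ∩ Aarav: (none).
Thandi ∩ Oren ∩ Rania ∩ Aarav ∩ Eitan: (none).
Thandi ∩ Oren ∩ Rania ∩ Aarav ∩ Eitan ∩ Yusuf: (none).
Windows ≥ 30 min: (none).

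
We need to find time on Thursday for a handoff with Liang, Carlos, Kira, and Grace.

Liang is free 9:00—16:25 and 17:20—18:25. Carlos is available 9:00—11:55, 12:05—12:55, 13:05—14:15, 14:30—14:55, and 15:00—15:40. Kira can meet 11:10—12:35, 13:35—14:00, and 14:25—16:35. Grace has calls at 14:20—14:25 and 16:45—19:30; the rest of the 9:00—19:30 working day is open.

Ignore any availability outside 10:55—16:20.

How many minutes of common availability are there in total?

165 minutes

Grace free within 09:00–19:30: 09:00–14:20, 14:25–16:45.
Liang ∩ Carlos: 09:00–11:55, 12:05–12:55, 13:05–14:15, 14:30–14:55, 15:00–15:40.
Liang ∩ Carlos ∩ Kira: 11:10–11:55, 12:05–12:35, 13:35–14:00, 14:30–14:55, 15:00–15:40.
Liang ∩ Carlos ∩ Kira ∩ Grace: 11:10–11:55, 12:05–12:35, 13:35–14:00, 14:30–14:55, 15:00–15:40.
Restricted to 10:55–16:20: 11:10–11:55, 12:05–12:35, 13:35–14:00, 14:30–14:55, 15:00–15:40.
Total common minutes: 45 + 30 + 25 + 25 + 40 = 165.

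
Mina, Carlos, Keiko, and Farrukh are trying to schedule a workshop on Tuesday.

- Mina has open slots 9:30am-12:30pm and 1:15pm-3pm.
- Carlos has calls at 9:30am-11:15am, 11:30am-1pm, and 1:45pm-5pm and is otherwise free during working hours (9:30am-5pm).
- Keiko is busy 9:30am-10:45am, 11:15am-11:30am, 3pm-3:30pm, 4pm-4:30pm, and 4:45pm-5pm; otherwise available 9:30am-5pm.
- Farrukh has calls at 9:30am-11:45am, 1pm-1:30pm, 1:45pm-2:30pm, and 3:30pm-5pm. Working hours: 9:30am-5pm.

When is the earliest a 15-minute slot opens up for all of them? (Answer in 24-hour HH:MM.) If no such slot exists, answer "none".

Carlos free within 09:30–17:00: 11:15–11:30, 13:00–13:45.
Keiko free within 09:30–17:00: 10:45–11:15, 11:30–15:00, 15:30–16:00, 16:30–16:45.
Farrukh free within 09:30–17:00: 11:45–13:00, 13:30–13:45, 14:30–15:30.
Mina ∩ Carlos: 11:15–11:30, 13:15–13:45.
Mina ∩ Carlos ∩ Keiko: 13:15–13:45.
Mina ∩ Carlos ∩ Keiko ∩ Farrukh: 13:30–13:45.
Windows ≥ 15 min: 13:30–13:45.
Earliest such window starts at 13:30.

13:30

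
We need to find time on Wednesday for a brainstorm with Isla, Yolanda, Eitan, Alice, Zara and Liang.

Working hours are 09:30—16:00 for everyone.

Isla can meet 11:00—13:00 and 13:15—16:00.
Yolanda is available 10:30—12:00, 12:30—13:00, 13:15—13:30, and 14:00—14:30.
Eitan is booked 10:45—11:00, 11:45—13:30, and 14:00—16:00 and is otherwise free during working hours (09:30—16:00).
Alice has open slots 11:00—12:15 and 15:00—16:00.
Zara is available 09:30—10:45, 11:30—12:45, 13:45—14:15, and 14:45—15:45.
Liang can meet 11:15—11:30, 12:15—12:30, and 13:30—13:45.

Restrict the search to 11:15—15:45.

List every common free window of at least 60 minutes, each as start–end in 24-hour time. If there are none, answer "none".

Eitan free within 09:30–16:00: 09:30–10:45, 11:00–11:45, 13:30–14:00.
Isla ∩ Yolanda: 11:00–12:00, 12:30–13:00, 13:15–13:30, 14:00–14:30.
Isla ∩ Yolanda ∩ Eitan: 11:00–11:45.
Isla ∩ Yolanda ∩ Eitan ∩ Alice: 11:00–11:45.
Isla ∩ Yolanda ∩ Eitan ∩ Alice ∩ Zara: 11:30–11:45.
Isla ∩ Yolanda ∩ Eitan ∩ Alice ∩ Zara ∩ Liang: (none).
Restricted to 11:15–15:45: (none).
Windows ≥ 60 min: (none).

none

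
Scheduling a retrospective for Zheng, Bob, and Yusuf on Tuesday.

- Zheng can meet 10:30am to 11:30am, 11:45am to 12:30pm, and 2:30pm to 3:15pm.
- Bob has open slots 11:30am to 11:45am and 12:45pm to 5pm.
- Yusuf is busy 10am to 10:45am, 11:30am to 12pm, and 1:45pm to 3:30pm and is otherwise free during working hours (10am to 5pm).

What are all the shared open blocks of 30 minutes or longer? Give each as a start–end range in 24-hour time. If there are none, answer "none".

none

Yusuf free within 10:00–17:00: 10:45–11:30, 12:00–13:45, 15:30–17:00.
Zheng ∩ Bob: 14:30–15:15.
Zheng ∩ Bob ∩ Yusuf: (none).
Windows ≥ 30 min: (none).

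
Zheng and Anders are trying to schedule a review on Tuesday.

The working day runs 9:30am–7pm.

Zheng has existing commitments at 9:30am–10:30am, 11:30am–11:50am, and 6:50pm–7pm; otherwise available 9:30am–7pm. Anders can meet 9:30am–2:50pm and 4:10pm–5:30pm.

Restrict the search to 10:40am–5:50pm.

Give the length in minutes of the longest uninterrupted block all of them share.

Zheng free within 09:30–19:00: 10:30–11:30, 11:50–18:50.
Zheng ∩ Anders: 10:30–11:30, 11:50–14:50, 16:10–17:30.
Restricted to 10:40–17:50: 10:40–11:30, 11:50–14:50, 16:10–17:30.
Common window lengths: 50, 180, 80 min; longest is 180.

180 minutes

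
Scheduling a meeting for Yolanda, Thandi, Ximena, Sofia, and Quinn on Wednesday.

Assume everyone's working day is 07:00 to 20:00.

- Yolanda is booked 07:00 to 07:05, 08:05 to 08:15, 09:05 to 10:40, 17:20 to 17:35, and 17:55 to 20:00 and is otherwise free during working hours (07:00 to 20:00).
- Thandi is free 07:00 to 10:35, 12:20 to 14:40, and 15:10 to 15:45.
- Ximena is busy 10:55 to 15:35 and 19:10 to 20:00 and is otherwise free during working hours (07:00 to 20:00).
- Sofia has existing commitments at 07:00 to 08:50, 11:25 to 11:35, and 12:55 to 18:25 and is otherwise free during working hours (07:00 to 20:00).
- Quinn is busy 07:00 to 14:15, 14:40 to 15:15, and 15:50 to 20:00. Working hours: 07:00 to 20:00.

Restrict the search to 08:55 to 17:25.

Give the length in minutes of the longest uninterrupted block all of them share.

0 minutes

Yolanda free within 07:00–20:00: 07:05–08:05, 08:15–09:05, 10:40–17:20, 17:35–17:55.
Ximena free within 07:00–20:00: 07:00–10:55, 15:35–19:10.
Sofia free within 07:00–20:00: 08:50–11:25, 11:35–12:55, 18:25–20:00.
Quinn free within 07:00–20:00: 14:15–14:40, 15:15–15:50.
Yolanda ∩ Thandi: 07:05–08:05, 08:15–09:05, 12:20–14:40, 15:10–15:45.
Yolanda ∩ Thandi ∩ Ximena: 07:05–08:05, 08:15–09:05, 15:35–15:45.
Yolanda ∩ Thandi ∩ Ximena ∩ Sofia: 08:50–09:05.
Yolanda ∩ Thandi ∩ Ximena ∩ Sofia ∩ Quinn: (none).
Restricted to 08:55–17:25: (none).
No common window.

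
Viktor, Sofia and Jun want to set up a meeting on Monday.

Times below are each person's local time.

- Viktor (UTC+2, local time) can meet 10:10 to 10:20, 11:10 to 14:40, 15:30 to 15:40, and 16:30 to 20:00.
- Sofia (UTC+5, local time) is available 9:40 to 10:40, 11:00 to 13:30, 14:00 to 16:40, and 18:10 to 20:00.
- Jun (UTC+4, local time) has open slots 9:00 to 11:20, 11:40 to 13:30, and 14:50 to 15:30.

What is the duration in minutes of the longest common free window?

Viktor → UTC: 08:10–08:20, 09:10–12:40, 13:30–13:40, 14:30–18:00.
Sofia → UTC: 04:40–05:40, 06:00–08:30, 09:00–11:40, 13:10–15:00.
Jun → UTC: 05:00–07:20, 07:40–09:30, 10:50–11:30.
Viktor ∩ Sofia: 08:10–08:20, 09:10–11:40, 13:30–13:40, 14:30–15:00.
Viktor ∩ Sofia ∩ Jun: 08:10–08:20, 09:10–09:30, 10:50–11:30.
Common window lengths: 10, 20, 40 min; longest is 40.

40 minutes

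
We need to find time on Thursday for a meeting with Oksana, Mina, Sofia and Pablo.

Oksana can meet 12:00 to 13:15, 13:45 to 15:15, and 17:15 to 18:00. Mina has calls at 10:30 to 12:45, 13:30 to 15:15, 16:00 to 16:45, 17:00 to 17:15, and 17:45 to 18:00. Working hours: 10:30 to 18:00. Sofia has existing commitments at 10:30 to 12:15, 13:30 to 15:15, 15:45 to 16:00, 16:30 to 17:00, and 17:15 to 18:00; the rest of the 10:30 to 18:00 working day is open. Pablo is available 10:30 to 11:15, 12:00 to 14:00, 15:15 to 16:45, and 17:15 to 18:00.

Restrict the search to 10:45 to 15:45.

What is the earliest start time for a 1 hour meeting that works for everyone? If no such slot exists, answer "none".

none

Mina free within 10:30–18:00: 12:45–13:30, 15:15–16:00, 16:45–17:00, 17:15–17:45.
Sofia free within 10:30–18:00: 12:15–13:30, 15:15–15:45, 16:00–16:30, 17:00–17:15.
Oksana ∩ Mina: 12:45–13:15, 17:15–17:45.
Oksana ∩ Mina ∩ Sofia: 12:45–13:15.
Oksana ∩ Mina ∩ Sofia ∩ Pablo: 12:45–13:15.
Restricted to 10:45–15:45: 12:45–13:15.
Windows ≥ 60 min: (none).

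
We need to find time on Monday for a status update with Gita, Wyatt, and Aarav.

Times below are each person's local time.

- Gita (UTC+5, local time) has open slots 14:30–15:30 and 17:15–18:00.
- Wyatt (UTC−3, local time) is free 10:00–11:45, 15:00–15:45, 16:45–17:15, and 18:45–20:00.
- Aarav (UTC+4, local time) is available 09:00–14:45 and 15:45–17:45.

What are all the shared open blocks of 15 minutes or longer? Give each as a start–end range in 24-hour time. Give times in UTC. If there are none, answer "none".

none

Gita → UTC: 09:30–10:30, 12:15–13:00.
Wyatt → UTC: 13:00–14:45, 18:00–18:45, 19:45–20:15, 21:45–23:00.
Aarav → UTC: 05:00–10:45, 11:45–13:45.
Gita ∩ Wyatt: (none).
Gita ∩ Wyatt ∩ Aarav: (none).
Windows ≥ 15 min: (none).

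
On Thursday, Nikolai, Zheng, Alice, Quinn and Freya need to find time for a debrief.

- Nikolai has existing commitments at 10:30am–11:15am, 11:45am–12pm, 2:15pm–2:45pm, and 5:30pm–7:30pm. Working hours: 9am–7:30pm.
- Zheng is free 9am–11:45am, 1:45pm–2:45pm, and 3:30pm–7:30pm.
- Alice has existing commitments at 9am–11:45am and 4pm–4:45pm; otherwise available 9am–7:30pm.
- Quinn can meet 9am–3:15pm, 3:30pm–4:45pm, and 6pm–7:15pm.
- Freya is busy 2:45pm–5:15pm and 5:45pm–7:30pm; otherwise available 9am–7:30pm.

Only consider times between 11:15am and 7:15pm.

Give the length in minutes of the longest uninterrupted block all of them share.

Nikolai free within 09:00–19:30: 09:00–10:30, 11:15–11:45, 12:00–14:15, 14:45–17:30.
Alice free within 09:00–19:30: 11:45–16:00, 16:45–19:30.
Freya free within 09:00–19:30: 09:00–14:45, 17:15–17:45.
Nikolai ∩ Zheng: 09:00–10:30, 11:15–11:45, 13:45–14:15, 15:30–17:30.
Nikolai ∩ Zheng ∩ Alice: 13:45–14:15, 15:30–16:00, 16:45–17:30.
Nikolai ∩ Zheng ∩ Alice ∩ Quinn: 13:45–14:15, 15:30–16:00.
Nikolai ∩ Zheng ∩ Alice ∩ Quinn ∩ Freya: 13:45–14:15.
Restricted to 11:15–19:15: 13:45–14:15.
Single common window of 30 minutes.

30 minutes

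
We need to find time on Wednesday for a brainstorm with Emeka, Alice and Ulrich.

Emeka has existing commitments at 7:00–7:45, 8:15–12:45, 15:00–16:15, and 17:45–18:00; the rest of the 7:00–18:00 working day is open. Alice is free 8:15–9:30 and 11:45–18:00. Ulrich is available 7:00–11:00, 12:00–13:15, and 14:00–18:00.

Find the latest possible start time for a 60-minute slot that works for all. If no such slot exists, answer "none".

16:45

Emeka free within 07:00–18:00: 07:45–08:15, 12:45–15:00, 16:15–17:45.
Emeka ∩ Alice: 12:45–15:00, 16:15–17:45.
Emeka ∩ Alice ∩ Ulrich: 12:45–13:15, 14:00–15:00, 16:15–17:45.
Windows ≥ 60 min: 14:00–15:00, 16:15–17:45.
Latest start in the last window 16:15–17:45 is 17:45 − 60 min = 16:45.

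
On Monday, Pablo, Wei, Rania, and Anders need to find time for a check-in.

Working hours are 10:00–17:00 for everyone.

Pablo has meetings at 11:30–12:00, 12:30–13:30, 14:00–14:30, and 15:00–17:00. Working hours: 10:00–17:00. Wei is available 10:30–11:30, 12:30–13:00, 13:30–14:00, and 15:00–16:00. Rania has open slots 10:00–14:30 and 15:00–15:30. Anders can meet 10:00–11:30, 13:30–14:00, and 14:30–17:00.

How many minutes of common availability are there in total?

Pablo free within 10:00–17:00: 10:00–11:30, 12:00–12:30, 13:30–14:00, 14:30–15:00.
Pablo ∩ Wei: 10:30–11:30, 13:30–14:00.
Pablo ∩ Wei ∩ Rania: 10:30–11:30, 13:30–14:00.
Pablo ∩ Wei ∩ Rania ∩ Anders: 10:30–11:30, 13:30–14:00.
Total common minutes: 60 + 30 = 90.

90 minutes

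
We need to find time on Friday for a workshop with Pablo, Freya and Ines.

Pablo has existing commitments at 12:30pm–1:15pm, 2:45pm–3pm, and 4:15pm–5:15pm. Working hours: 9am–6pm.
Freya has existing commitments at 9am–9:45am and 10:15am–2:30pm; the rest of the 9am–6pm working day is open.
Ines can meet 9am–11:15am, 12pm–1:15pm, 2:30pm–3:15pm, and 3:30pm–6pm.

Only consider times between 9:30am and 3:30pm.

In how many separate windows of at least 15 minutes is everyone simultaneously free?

Pablo free within 09:00–18:00: 09:00–12:30, 13:15–14:45, 15:00–16:15, 17:15–18:00.
Freya free within 09:00–18:00: 09:45–10:15, 14:30–18:00.
Pablo ∩ Freya: 09:45–10:15, 14:30–14:45, 15:00–16:15, 17:15–18:00.
Pablo ∩ Freya ∩ Ines: 09:45–10:15, 14:30–14:45, 15:00–15:15, 15:30–16:15, 17:15–18:00.
Restricted to 09:30–15:30: 09:45–10:15, 14:30–14:45, 15:00–15:15.
Windows ≥ 15 min: 09:45–10:15, 14:30–14:45, 15:00–15:15.
That's 3 windows.

3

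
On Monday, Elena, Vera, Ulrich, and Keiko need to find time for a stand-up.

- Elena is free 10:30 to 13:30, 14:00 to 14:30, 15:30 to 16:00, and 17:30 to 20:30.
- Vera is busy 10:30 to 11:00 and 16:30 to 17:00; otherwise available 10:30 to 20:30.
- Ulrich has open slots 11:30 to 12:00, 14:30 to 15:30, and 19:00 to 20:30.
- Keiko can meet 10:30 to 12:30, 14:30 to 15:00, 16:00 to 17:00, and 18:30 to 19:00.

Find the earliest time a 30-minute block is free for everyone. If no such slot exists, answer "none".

Vera free within 10:30–20:30: 11:00–16:30, 17:00–20:30.
Elena ∩ Vera: 11:00–13:30, 14:00–14:30, 15:30–16:00, 17:30–20:30.
Elena ∩ Vera ∩ Ulrich: 11:30–12:00, 19:00–20:30.
Elena ∩ Vera ∩ Ulrich ∩ Keiko: 11:30–12:00.
Windows ≥ 30 min: 11:30–12:00.
Earliest such window starts at 11:30.

11:30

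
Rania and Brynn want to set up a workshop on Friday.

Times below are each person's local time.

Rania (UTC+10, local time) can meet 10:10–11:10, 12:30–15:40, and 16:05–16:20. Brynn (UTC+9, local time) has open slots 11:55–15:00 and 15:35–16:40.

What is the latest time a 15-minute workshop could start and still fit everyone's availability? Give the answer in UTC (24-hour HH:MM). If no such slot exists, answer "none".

05:25

Rania → UTC: 00:10–01:10, 02:30–05:40, 06:05–06:20.
Brynn → UTC: 02:55–06:00, 06:35–07:40.
Rania ∩ Brynn: 02:55–05:40.
Windows ≥ 15 min: 02:55–05:40.
Latest start in the last window 02:55–05:40 is 05:40 − 15 min = 05:25.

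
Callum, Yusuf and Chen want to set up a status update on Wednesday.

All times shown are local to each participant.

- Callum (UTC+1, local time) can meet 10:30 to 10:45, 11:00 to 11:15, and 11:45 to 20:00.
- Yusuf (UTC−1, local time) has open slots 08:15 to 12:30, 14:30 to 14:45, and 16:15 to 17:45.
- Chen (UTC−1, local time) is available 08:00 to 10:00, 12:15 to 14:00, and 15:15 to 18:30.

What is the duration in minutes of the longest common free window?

Callum → UTC: 09:30–09:45, 10:00–10:15, 10:45–19:00.
Yusuf → UTC: 09:15–13:30, 15:30–15:45, 17:15–18:45.
Chen → UTC: 09:00–11:00, 13:15–15:00, 16:15–19:30.
Callum ∩ Yusuf: 09:30–09:45, 10:00–10:15, 10:45–13:30, 15:30–15:45, 17:15–18:45.
Callum ∩ Yusuf ∩ Chen: 09:30–09:45, 10:00–10:15, 10:45–11:00, 13:15–13:30, 17:15–18:45.
Common window lengths: 15, 15, 15, 15, 90 min; longest is 90.

90 minutes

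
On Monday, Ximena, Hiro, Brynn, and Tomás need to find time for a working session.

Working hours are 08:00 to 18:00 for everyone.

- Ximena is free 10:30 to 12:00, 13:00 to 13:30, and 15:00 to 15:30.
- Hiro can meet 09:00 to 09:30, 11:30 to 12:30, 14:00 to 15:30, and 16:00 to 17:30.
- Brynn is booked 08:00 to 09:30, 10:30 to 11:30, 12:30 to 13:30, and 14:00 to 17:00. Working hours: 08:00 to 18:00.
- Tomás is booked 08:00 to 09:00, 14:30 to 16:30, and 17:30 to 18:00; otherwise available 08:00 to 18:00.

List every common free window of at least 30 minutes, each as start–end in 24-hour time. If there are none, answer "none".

Brynn free within 08:00–18:00: 09:30–10:30, 11:30–12:30, 13:30–14:00, 17:00–18:00.
Tomás free within 08:00–18:00: 09:00–14:30, 16:30–17:30.
Ximena ∩ Hiro: 11:30–12:00, 15:00–15:30.
Ximena ∩ Hiro ∩ Brynn: 11:30–12:00.
Ximena ∩ Hiro ∩ Brynn ∩ Tomás: 11:30–12:00.
Windows ≥ 30 min: 11:30–12:00.

11:30–12:00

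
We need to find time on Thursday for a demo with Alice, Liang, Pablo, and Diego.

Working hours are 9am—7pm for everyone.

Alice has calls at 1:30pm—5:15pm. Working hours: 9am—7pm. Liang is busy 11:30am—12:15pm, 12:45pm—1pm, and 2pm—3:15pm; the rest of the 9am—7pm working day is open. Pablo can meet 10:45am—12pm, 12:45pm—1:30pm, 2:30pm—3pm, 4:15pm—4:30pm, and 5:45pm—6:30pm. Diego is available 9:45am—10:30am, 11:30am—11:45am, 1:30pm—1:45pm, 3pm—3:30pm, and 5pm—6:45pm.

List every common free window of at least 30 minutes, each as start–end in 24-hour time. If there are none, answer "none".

17:45–18:30

Alice free within 09:00–19:00: 09:00–13:30, 17:15–19:00.
Liang free within 09:00–19:00: 09:00–11:30, 12:15–12:45, 13:00–14:00, 15:15–19:00.
Alice ∩ Liang: 09:00–11:30, 12:15–12:45, 13:00–13:30, 17:15–19:00.
Alice ∩ Liang ∩ Pablo: 10:45–11:30, 13:00–13:30, 17:45–18:30.
Alice ∩ Liang ∩ Pablo ∩ Diego: 17:45–18:30.
Windows ≥ 30 min: 17:45–18:30.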